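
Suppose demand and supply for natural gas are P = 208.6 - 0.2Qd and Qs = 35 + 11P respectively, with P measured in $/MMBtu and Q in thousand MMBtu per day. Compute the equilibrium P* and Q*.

Solving each curve for Q: Qd = 1043 - 5P.
Set Qd = Qs: 1043 - 5P = 35 + 11P, so 1008 = 16P and P* = 63.
Substitute back: Q* = 1043 - 5(63) = 728.

P* = 63, Q* = 728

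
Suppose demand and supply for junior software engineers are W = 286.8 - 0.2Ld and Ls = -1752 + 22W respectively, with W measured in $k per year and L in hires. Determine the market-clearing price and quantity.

W* = 118, L* = 844

In direct form, Ld = 1434 - 5W.
Equating demand and supply, 1434 - 5W = -1752 + 22W gives 27W = 3186, so W* = 118.
Plugging W* into demand: L* = 1434 - 5(118) = 844.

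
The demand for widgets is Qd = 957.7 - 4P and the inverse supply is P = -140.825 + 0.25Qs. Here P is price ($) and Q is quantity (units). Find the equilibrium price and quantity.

Inverting to quantity form: Qs = 563.3 + 4P.
The market clears where 957.7 - 4P = 563.3 + 4P. Rearranging, 8P = 394.4, hence P* = 49.3.
Then Q* = 957.7 - 4(49.3) = 760.5.

P* = 49.3, Q* = 760.5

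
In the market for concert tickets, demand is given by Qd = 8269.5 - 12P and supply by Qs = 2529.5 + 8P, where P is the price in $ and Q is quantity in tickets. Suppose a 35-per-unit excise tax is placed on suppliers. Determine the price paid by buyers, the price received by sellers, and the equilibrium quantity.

P_b = 301, P_s = 266, Q = 4657.5

With a tax of 35 on suppliers, they supply based on the net price P_s = P_b - 35, so Qs = 2249.5 + 8P_b.
Set Qd = Qs: 8269.5 - 12P_b = 2249.5 + 8P_b, so 6020 = 20P_b and P_b = 301.
So P_s = 266 and the quantity traded is Q = 8269.5 - 12(301) = 4657.5.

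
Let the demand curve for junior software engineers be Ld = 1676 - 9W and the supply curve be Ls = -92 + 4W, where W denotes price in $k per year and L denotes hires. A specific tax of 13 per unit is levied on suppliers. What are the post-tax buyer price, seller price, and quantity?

W_b = 140, W_s = 127, L = 416

The tax drives a wedge W_b - W_s = 13. Substituting W_s = W_b - 13 into supply: Ls = -144 + 4W_b.
Equate demand and the shifted supply: 1676 - 9W_b = -144 + 4W_b, giving 13W_b = 1820, so W_b = 140.
So W_s = 127 and the quantity traded is L = 1676 - 9(140) = 416.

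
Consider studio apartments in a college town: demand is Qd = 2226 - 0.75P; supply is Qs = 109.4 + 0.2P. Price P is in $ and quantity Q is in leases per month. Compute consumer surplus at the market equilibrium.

Consumer surplus = 205350

Set Qd = Qs: 2226 - 0.75P = 109.4 + 0.2P, so 2116.6 = 0.95P and P* = 2228.
From the demand curve, Q* = 2226 - 0.75(2228) = 555.
Demand choke price (Qd = 0): P = 2226/0.75 = 2968. Consumer surplus = ½ × (2968 - 2228) × 555 = 205350.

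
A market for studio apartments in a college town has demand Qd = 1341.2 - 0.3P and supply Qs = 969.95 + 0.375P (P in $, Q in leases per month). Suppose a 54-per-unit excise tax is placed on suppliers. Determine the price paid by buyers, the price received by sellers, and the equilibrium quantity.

P_b = 580, P_s = 526, Q = 1167.2

Suppliers keep P_s = P_b - 54 per unit, so supply in terms of the buyer price is Qs = 949.7 + 0.375P_b.
Market clearing requires 1341.2 - 0.3P_b = 949.7 + 0.375P_b; hence 391.5 = 0.675P_b and P_b = 580.
Then P_s = 580 - 54 = 526 and Q = 1341.2 - 0.3(580) = 1167.2.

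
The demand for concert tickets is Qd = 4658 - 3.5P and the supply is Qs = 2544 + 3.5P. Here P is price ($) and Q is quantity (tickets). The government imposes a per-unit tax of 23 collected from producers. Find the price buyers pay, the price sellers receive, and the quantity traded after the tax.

With a tax of 23 on producers, they supply based on the net price P_s = P_b - 23, so Qs = 2463.5 + 3.5P_b.
Market clearing requires 4658 - 3.5P_b = 2463.5 + 3.5P_b; hence 2194.5 = 7P_b and P_b = 313.5.
Then P_s = 313.5 - 23 = 290.5 and Q = 4658 - 3.5(313.5) = 3560.75.

P_b = 313.5, P_s = 290.5, Q = 3560.75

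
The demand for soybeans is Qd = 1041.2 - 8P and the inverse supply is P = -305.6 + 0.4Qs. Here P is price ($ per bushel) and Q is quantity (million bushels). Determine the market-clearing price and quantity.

P* = 26.4, Q* = 830

Rewriting in direct form: Qs = 764 + 2.5P.
The market clears where 1041.2 - 8P = 764 + 2.5P. Rearranging, 10.5P = 277.2, hence P* = 26.4.
From the demand curve, Q* = 1041.2 - 8(26.4) = 830.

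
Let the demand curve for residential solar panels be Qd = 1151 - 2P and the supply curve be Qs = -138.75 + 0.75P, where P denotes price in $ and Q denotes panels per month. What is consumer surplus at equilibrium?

At equilibrium Qd = Qs, so 1151 - 2P = -138.75 + 0.75P; collecting terms, 1289.75 = 2.75P and P* = 469.
Plugging P* into demand: Q* = 1151 - 2(469) = 213.
Demand choke price (Qd = 0): P = 1151/2 = 575.5. Consumer surplus = ½ × (575.5 - 469) × 213 = 11342.25.

Consumer surplus = 11342.25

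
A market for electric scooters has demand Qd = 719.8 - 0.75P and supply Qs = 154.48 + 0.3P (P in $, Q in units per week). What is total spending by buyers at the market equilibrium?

Equating demand and supply, 719.8 - 0.75P = 154.48 + 0.3P gives 1.05P = 565.32, so P* = 538.4.
Then Q* = 719.8 - 0.75(538.4) = 316.
Total spending by buyers = P* × Q* = 538.4 × 316 = 170134.4.

Total spending by buyers = 170134.4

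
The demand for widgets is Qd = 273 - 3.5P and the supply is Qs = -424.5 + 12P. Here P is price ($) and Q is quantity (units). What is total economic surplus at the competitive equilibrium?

The market clears where 273 - 3.5P = -424.5 + 12P. Rearranging, 15.5P = 697.5, hence P* = 45.
Plugging P* into demand: Q* = 273 - 3.5(45) = 115.5.
Demand choke price = 78; supply choke price = 35.375. CS = ½(78 - 45)(115.5) = 1905.75; PS = ½(45 - 35.375)(115.5) = 555.84375. Total surplus = 2461.59375.

Total surplus = 2461.59375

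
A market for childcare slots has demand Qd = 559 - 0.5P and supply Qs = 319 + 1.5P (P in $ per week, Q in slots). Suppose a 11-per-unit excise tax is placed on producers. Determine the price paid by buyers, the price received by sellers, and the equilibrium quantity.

With a tax of 11 on producers, they supply based on the net price P_s = P_b - 11, so Qs = 302.5 + 1.5P_b.
Equate demand and the shifted supply: 559 - 0.5P_b = 302.5 + 1.5P_b, giving 2P_b = 256.5, so P_b = 128.25.
So P_s = 117.25 and the quantity traded is Q = 559 - 0.5(128.25) = 494.875.

P_b = 128.25, P_s = 117.25, Q = 494.875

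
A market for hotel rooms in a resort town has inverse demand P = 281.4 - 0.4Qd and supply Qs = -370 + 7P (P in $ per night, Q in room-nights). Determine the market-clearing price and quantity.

P* = 113, Q* = 421

In direct form, Qd = 703.5 - 2.5P.
The market clears where 703.5 - 2.5P = -370 + 7P. Rearranging, 9.5P = 1073.5, hence P* = 113.
Plugging P* into demand: Q* = 703.5 - 2.5(113) = 421.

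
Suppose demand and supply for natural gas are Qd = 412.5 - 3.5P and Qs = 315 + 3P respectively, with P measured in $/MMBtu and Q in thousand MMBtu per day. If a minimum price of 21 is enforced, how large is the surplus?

Surplus = 39

At P = 21: Qd = 339 and Qs = 378.
Surplus = Qs - Qd = 378 - 339 = 39.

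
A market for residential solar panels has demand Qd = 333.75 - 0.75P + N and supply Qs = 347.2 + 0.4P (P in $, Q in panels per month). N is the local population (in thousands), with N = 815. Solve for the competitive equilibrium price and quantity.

P* = 697, Q* = 626

With N = 815, demand is Qd = 1148.75 - 0.75P.
Set Qd = Qs: 1148.75 - 0.75P = 347.2 + 0.4P, so 801.55 = 1.15P and P* = 697.
Plugging P* into demand: Q* = 1148.75 - 0.75(697) = 626.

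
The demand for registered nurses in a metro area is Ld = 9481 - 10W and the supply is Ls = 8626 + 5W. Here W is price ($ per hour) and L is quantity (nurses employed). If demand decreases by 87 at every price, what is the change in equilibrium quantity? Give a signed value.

At equilibrium Ld = Ls, so 9481 - 10W = 8626 + 5W; collecting terms, 855 = 15W and W* = 57.
Plugging W* into demand: L* = 9481 - 10(57) = 8911.
After the shift, demand is Ld = 9394 - 10W.
Re-solving, 15W = 768 gives W = 51.2 and L = 8882.
ΔL = 8882 - 8911 = -29.

ΔL = -29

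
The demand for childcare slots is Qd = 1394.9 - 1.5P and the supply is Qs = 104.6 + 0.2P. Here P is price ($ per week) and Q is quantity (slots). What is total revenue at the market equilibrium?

Total revenue = 194607.6

Equating demand and supply, 1394.9 - 1.5P = 104.6 + 0.2P gives 1.7P = 1290.3, so P* = 759.
Substitute back: Q* = 1394.9 - 1.5(759) = 256.4.
Total revenue = P* × Q* = 759 × 256.4 = 194607.6.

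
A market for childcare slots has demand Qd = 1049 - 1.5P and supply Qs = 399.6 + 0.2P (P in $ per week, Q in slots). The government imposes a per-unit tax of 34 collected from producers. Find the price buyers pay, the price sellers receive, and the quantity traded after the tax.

Producers keep P_s = P_b - 34 per unit, so supply in terms of the buyer price is Qs = 392.8 + 0.2P_b.
Set Qd = Qs: 1049 - 1.5P_b = 392.8 + 0.2P_b, so 656.2 = 1.7P_b and P_b = 386.
Then P_s = 386 - 34 = 352 and Q = 1049 - 1.5(386) = 470.

P_b = 386, P_s = 352, Q = 470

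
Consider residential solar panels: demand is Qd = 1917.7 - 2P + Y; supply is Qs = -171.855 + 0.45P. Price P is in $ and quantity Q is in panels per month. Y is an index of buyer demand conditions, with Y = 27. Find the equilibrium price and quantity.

P* = 863.9, Q* = 216.9

With Y = 27, demand is Qd = 1944.7 - 2P.
Equating demand and supply, 1944.7 - 2P = -171.855 + 0.45P gives 2.45P = 2116.555, so P* = 863.9.
Plugging P* into demand: Q* = 1944.7 - 2(863.9) = 216.9.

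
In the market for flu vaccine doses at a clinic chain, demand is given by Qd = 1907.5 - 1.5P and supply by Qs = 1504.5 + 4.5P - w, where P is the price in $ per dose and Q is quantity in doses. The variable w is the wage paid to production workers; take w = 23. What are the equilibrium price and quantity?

P* = 71, Q* = 1801

With w = 23, supply is Qs = 1481.5 + 4.5P.
The market clears where 1907.5 - 1.5P = 1481.5 + 4.5P. Rearranging, 6P = 426, hence P* = 71.
Substitute back: Q* = 1907.5 - 1.5(71) = 1801.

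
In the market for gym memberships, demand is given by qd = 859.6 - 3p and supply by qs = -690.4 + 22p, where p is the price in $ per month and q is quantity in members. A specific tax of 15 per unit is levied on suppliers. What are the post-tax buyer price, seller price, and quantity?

p_b = 75.2, p_s = 60.2, q = 634

With a tax of 15 on suppliers, they supply based on the net price p_s = p_b - 15, so qs = -1020.4 + 22p_b.
Equate demand and the shifted supply: 859.6 - 3p_b = -1020.4 + 22p_b, giving 25p_b = 1880, so p_b = 75.2.
So p_s = 60.2 and the quantity traded is q = 859.6 - 3(75.2) = 634.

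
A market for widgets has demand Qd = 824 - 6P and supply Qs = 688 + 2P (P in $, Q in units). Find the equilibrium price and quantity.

Equating demand and supply, 824 - 6P = 688 + 2P gives 8P = 136, so P* = 17.
Substitute back: Q* = 824 - 6(17) = 722.

P* = 17, Q* = 722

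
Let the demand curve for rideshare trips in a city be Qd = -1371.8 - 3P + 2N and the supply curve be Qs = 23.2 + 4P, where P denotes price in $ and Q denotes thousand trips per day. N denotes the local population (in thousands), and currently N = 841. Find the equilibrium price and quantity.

P* = 41, Q* = 187.2

With N = 841, demand is Qd = 310.2 - 3P.
Equating demand and supply, 310.2 - 3P = 23.2 + 4P gives 7P = 287, so P* = 41.
From the demand curve, Q* = 310.2 - 3(41) = 187.2.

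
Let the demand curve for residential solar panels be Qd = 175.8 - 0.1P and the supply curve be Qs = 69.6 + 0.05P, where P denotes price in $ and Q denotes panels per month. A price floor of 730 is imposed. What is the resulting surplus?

At P = 730: Qd = 102.8 and Qs = 106.1.
Surplus = Qs - Qd = 106.1 - 102.8 = 3.3.

Surplus = 3.3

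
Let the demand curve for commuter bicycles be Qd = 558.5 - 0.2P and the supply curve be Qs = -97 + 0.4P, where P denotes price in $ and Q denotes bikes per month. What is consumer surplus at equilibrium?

At equilibrium Qd = Qs, so 558.5 - 0.2P = -97 + 0.4P; collecting terms, 655.5 = 0.6P and P* = 1092.5.
From the demand curve, Q* = 558.5 - 0.2(1092.5) = 340.
Demand choke price (Qd = 0): P = 558.5/0.2 = 2792.5. Consumer surplus = ½ × (2792.5 - 1092.5) × 340 = 289000.

Consumer surplus = 289000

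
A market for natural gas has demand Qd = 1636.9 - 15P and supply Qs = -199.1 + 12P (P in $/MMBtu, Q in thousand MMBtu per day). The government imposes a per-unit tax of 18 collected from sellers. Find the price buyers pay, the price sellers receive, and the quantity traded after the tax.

P_b = 76, P_s = 58, Q = 496.9

The tax drives a wedge P_b - P_s = 18. Substituting P_s = P_b - 18 into supply: Qs = -415.1 + 12P_b.
Set Qd = Qs: 1636.9 - 15P_b = -415.1 + 12P_b, so 2052 = 27P_b and P_b = 76.
So P_s = 58 and the quantity traded is Q = 1636.9 - 15(76) = 496.9.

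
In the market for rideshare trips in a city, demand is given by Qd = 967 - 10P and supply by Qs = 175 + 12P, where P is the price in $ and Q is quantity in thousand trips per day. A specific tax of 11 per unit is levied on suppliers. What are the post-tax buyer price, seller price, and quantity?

P_b = 42, P_s = 31, Q = 547

Suppliers keep P_s = P_b - 11 per unit, so supply in terms of the buyer price is Qs = 43 + 12P_b.
Equate demand and the shifted supply: 967 - 10P_b = 43 + 12P_b, giving 22P_b = 924, so P_b = 42.
So P_s = 31 and the quantity traded is Q = 967 - 10(42) = 547.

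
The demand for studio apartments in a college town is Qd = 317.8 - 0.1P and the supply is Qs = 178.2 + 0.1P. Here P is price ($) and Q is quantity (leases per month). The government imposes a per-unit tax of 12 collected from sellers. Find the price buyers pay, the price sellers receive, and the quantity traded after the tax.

P_b = 704, P_s = 692, Q = 247.4

The tax drives a wedge P_b - P_s = 12. Substituting P_s = P_b - 12 into supply: Qs = 177 + 0.1P_b.
Set Qd = Qs: 317.8 - 0.1P_b = 177 + 0.1P_b, so 140.8 = 0.2P_b and P_b = 704.
Then P_s = 704 - 12 = 692 and Q = 317.8 - 0.1(704) = 247.4.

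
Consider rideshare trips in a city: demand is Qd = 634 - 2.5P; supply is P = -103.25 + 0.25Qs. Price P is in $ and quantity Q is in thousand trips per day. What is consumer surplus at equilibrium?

Consumer surplus = 60280.2

Rewriting in direct form: Qs = 413 + 4P.
The market clears where 634 - 2.5P = 413 + 4P. Rearranging, 6.5P = 221, hence P* = 34.
Then Q* = 634 - 2.5(34) = 549.
Demand choke price (Qd = 0): P = 634/2.5 = 253.6. Consumer surplus = ½ × (253.6 - 34) × 549 = 60280.2.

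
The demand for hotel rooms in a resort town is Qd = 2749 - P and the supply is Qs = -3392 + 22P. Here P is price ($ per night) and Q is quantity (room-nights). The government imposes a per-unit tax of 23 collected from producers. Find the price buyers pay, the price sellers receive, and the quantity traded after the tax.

Producers keep P_s = P_b - 23 per unit, so supply in terms of the buyer price is Qs = -3898 + 22P_b.
Market clearing requires 2749 - P_b = -3898 + 22P_b; hence 6647 = 23P_b and P_b = 289.
Then P_s = 289 - 23 = 266 and Q = 2749 - 289 = 2460.

P_b = 289, P_s = 266, Q = 2460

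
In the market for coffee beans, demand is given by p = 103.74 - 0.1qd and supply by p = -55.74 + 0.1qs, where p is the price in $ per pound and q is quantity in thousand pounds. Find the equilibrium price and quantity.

p* = 24, q* = 797.4

In direct form, qd = 1037.4 - 10p and qs = 557.4 + 10p.
Equating demand and supply, 1037.4 - 10p = 557.4 + 10p gives 20p = 480, so p* = 24.
Then q* = 1037.4 - 10(24) = 797.4.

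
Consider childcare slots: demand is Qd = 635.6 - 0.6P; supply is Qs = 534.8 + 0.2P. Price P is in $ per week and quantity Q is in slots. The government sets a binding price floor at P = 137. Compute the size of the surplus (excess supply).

Evaluating both curves at the floor price 137 gives Qd = 553.4, Qs = 562.2.
Surplus = Qs - Qd = 562.2 - 553.4 = 8.8.

Surplus = 8.8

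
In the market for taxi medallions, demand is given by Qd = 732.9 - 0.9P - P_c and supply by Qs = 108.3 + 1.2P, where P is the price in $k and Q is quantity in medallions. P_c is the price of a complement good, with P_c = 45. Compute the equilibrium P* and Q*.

With P_c = 45, demand is Qd = 687.9 - 0.9P.
The market clears where 687.9 - 0.9P = 108.3 + 1.2P. Rearranging, 2.1P = 579.6, hence P* = 276.
Substitute back: Q* = 687.9 - 0.9(276) = 439.5.

P* = 276, Q* = 439.5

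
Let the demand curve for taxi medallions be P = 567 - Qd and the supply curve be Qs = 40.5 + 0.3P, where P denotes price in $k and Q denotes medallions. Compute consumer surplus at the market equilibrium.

Solving each curve for Q: Qd = 567 - P.
At equilibrium Qd = Qs, so 567 - P = 40.5 + 0.3P; collecting terms, 526.5 = 1.3P and P* = 405.
Then Q* = 567 - 405 = 162.
Demand choke price (Qd = 0): P = 567. Consumer surplus = ½ × (567 - 405) × 162 = 13122.

Consumer surplus = 13122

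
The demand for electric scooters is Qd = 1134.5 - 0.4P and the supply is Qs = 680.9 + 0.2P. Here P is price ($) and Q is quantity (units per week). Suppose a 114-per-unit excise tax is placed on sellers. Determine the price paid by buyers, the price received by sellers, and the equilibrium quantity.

Sellers keep P_s = P_b - 114 per unit, so supply in terms of the buyer price is Qs = 658.1 + 0.2P_b.
Set Qd = Qs: 1134.5 - 0.4P_b = 658.1 + 0.2P_b, so 476.4 = 0.6P_b and P_b = 794.
Then P_s = 794 - 114 = 680 and Q = 1134.5 - 0.4(794) = 816.9.

P_b = 794, P_s = 680, Q = 816.9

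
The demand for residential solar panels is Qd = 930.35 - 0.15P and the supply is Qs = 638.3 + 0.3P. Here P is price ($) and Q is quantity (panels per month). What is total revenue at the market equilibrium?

Set Qd = Qs: 930.35 - 0.15P = 638.3 + 0.3P, so 292.05 = 0.45P and P* = 649.
From the demand curve, Q* = 930.35 - 0.15(649) = 833.
Total revenue = P* × Q* = 649 × 833 = 540617.

Total revenue = 540617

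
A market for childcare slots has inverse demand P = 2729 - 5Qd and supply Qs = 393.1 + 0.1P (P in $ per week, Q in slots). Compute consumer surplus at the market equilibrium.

Solving each curve for Q: Qd = 545.8 - 0.2P.
Set Qd = Qs: 545.8 - 0.2P = 393.1 + 0.1P, so 152.7 = 0.3P and P* = 509.
From the demand curve, Q* = 545.8 - 0.2(509) = 444.
Demand choke price (Qd = 0): P = 545.8/0.2 = 2729. Consumer surplus = ½ × (2729 - 509) × 444 = 492840.

Consumer surplus = 492840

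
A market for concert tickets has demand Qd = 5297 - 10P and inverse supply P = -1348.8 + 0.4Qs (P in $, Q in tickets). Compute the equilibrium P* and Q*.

Inverting to quantity form: Qs = 3372 + 2.5P.
Equating demand and supply, 5297 - 10P = 3372 + 2.5P gives 12.5P = 1925, so P* = 154.
Then Q* = 5297 - 10(154) = 3757.

P* = 154, Q* = 3757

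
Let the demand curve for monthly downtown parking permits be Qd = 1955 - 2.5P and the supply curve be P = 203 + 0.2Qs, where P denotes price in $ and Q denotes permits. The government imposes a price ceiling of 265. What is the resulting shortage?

Solving each curve for Q: Qs = -1015 + 5P.
Evaluating both curves at the ceiling price 265 gives Qd = 1292.5, Qs = 310.
Shortage = Qd - Qs = 1292.5 - 310 = 982.5.

Shortage = 982.5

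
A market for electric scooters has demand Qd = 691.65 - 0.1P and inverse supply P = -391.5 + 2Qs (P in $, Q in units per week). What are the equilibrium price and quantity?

P* = 826.5, Q* = 609

Solving each curve for Q: Qs = 195.75 + 0.5P.
At equilibrium Qd = Qs, so 691.65 - 0.1P = 195.75 + 0.5P; collecting terms, 495.9 = 0.6P and P* = 826.5.
Substitute back: Q* = 691.65 - 0.1(826.5) = 609.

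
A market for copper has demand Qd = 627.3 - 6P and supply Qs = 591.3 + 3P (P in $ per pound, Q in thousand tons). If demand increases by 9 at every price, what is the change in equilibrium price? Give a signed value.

Equating demand and supply, 627.3 - 6P = 591.3 + 3P gives 9P = 36, so P* = 4.
From the demand curve, Q* = 627.3 - 6(4) = 603.3.
After the shift, demand is Qd = 636.3 - 6P.
Re-solving, 9P = 45 gives P = 5 and Q = 606.3.
ΔP = 5 - 4 = 1.

ΔP = 1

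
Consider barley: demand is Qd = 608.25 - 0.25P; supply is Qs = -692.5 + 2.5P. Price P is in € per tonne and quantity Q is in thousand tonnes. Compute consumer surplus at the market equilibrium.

Equating demand and supply, 608.25 - 0.25P = -692.5 + 2.5P gives 2.75P = 1300.75, so P* = 473.
Then Q* = 608.25 - 0.25(473) = 490.
Demand choke price (Qd = 0): P = 608.25/0.25 = 2433. Consumer surplus = ½ × (2433 - 473) × 490 = 480200.

Consumer surplus = 480200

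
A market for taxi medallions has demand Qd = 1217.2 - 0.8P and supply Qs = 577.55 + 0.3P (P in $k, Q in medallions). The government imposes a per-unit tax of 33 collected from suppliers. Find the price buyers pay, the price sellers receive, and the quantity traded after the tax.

Suppliers keep P_s = P_b - 33 per unit, so supply in terms of the buyer price is Qs = 567.65 + 0.3P_b.
Set Qd = Qs: 1217.2 - 0.8P_b = 567.65 + 0.3P_b, so 649.55 = 1.1P_b and P_b = 590.5.
So P_s = 557.5 and the quantity traded is Q = 1217.2 - 0.8(590.5) = 744.8.

P_b = 590.5, P_s = 557.5, Q = 744.8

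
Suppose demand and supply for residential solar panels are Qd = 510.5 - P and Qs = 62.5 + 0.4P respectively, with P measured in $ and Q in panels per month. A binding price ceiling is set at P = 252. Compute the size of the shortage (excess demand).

Evaluating both curves at the ceiling price 252 gives Qd = 258.5, Qs = 163.3.
Shortage = Qd - Qs = 258.5 - 163.3 = 95.2.

Shortage = 95.2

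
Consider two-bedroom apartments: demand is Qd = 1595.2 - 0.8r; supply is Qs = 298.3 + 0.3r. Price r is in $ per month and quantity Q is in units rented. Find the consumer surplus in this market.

Consumer surplus = 265690

At equilibrium Qd = Qs, so 1595.2 - 0.8r = 298.3 + 0.3r; collecting terms, 1296.9 = 1.1r and r* = 1179.
Then Q* = 1595.2 - 0.8(1179) = 652.
Demand choke price (Qd = 0): r = 1595.2/0.8 = 1994. Consumer surplus = ½ × (1994 - 1179) × 652 = 265690.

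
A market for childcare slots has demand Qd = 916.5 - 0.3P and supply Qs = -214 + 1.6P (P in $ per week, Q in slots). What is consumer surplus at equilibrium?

Consumer surplus = 907740

Set Qd = Qs: 916.5 - 0.3P = -214 + 1.6P, so 1130.5 = 1.9P and P* = 595.
Then Q* = 916.5 - 0.3(595) = 738.
Demand choke price (Qd = 0): P = 916.5/0.3 = 3055. Consumer surplus = ½ × (3055 - 595) × 738 = 907740.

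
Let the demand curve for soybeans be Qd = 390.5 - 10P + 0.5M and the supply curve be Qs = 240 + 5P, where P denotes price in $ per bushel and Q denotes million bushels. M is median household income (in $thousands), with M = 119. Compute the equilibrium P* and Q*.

With M = 119, demand is Qd = 450 - 10P.
At equilibrium Qd = Qs, so 450 - 10P = 240 + 5P; collecting terms, 210 = 15P and P* = 14.
Then Q* = 450 - 10(14) = 310.

P* = 14, Q* = 310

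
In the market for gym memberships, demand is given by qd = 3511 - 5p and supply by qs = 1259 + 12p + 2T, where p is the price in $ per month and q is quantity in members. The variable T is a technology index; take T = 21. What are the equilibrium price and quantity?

With T = 21, supply is qs = 1301 + 12p.
The market clears where 3511 - 5p = 1301 + 12p. Rearranging, 17p = 2210, hence p* = 130.
From the demand curve, q* = 3511 - 5(130) = 2861.

p* = 130, q* = 2861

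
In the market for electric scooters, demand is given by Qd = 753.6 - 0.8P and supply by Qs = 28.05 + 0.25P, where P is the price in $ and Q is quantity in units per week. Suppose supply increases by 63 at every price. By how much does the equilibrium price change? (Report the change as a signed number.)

ΔP = -60

The market clears where 753.6 - 0.8P = 28.05 + 0.25P. Rearranging, 1.05P = 725.55, hence P* = 691.
Substitute back: Q* = 753.6 - 0.8(691) = 200.8.
After the shift, supply is Qs = 91.05 + 0.25P.
Re-solving, 1.05P = 662.55 gives P = 631 and Q = 248.8.
ΔP = 631 - 691 = -60.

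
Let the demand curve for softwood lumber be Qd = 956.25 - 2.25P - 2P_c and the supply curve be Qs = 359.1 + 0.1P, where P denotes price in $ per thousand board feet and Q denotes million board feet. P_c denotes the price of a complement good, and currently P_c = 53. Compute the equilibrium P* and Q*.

With P_c = 53, demand is Qd = 850.25 - 2.25P.
Equating demand and supply, 850.25 - 2.25P = 359.1 + 0.1P gives 2.35P = 491.15, so P* = 209.
From the demand curve, Q* = 850.25 - 2.25(209) = 380.

P* = 209, Q* = 380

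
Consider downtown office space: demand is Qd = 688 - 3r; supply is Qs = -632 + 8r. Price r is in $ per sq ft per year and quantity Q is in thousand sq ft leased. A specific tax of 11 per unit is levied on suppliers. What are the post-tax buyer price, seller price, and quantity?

r_b = 128, r_s = 117, Q = 304

Suppliers keep r_s = r_b - 11 per unit, so supply in terms of the buyer price is Qs = -720 + 8r_b.
Set Qd = Qs: 688 - 3r_b = -720 + 8r_b, so 1408 = 11r_b and r_b = 128.
So r_s = 117 and the quantity traded is Q = 688 - 3(128) = 304.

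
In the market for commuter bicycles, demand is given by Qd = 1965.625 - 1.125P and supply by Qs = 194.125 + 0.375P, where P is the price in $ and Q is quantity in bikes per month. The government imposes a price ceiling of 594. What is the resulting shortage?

At P = 594: Qd = 1297.375 and Qs = 416.875.
Shortage = Qd - Qs = 1297.375 - 416.875 = 880.5.

Shortage = 880.5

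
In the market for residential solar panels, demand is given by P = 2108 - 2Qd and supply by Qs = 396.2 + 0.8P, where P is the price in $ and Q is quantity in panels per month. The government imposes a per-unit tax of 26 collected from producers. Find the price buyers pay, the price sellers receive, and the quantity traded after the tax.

P_b = 522, P_s = 496, Q = 793

Solving each curve for Q: Qd = 1054 - 0.5P.
Producers keep P_s = P_b - 26 per unit, so supply in terms of the buyer price is Qs = 375.4 + 0.8P_b.
Market clearing requires 1054 - 0.5P_b = 375.4 + 0.8P_b; hence 678.6 = 1.3P_b and P_b = 522.
Then P_s = 522 - 26 = 496 and Q = 1054 - 0.5(522) = 793.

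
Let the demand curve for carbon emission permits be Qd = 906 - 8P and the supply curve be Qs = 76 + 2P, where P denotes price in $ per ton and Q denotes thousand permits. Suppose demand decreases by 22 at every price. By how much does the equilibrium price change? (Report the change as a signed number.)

ΔP = -2.2

Set Qd = Qs: 906 - 8P = 76 + 2P, so 830 = 10P and P* = 83.
Substitute back: Q* = 906 - 8(83) = 242.
After the shift, demand is Qd = 884 - 8P.
The new intersection has 808 = 10P, i.e. P = 80.8, Q = 237.6.
ΔP = 80.8 - 83 = -2.2.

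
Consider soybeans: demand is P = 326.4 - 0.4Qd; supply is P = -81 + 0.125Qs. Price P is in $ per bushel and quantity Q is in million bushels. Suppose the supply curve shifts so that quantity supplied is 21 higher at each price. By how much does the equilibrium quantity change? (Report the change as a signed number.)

Inverting to quantity form: Qd = 816 - 2.5P and Qs = 648 + 8P.
Set Qd = Qs: 816 - 2.5P = 648 + 8P, so 168 = 10.5P and P* = 16.
Substitute back: Q* = 816 - 2.5(16) = 776.
After the shift, supply is Qs = 669 + 8P.
The new intersection has 147 = 10.5P, i.e. P = 14, Q = 781.
ΔQ = 781 - 776 = 5.

ΔQ = 5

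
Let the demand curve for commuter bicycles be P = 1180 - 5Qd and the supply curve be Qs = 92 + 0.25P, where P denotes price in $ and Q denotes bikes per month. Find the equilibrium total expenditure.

Total expenditure = 55040

Rewriting in direct form: Qd = 236 - 0.2P.
Set Qd = Qs: 236 - 0.2P = 92 + 0.25P, so 144 = 0.45P and P* = 320.
From the demand curve, Q* = 236 - 0.2(320) = 172.
Total expenditure = P* × Q* = 320 × 172 = 55040.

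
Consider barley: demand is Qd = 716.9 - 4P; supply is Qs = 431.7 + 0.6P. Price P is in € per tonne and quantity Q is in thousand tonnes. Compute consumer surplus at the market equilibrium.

Consumer surplus = 27483.40125

Equating demand and supply, 716.9 - 4P = 431.7 + 0.6P gives 4.6P = 285.2, so P* = 62.
Then Q* = 716.9 - 4(62) = 468.9.
Demand choke price (Qd = 0): P = 716.9/4 = 179.225. Consumer surplus = ½ × (179.225 - 62) × 468.9 = 27483.40125.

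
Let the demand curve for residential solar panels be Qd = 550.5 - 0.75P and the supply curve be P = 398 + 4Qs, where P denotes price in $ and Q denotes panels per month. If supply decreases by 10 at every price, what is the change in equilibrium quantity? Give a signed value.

Rewriting in direct form: Qs = -99.5 + 0.25P.
At equilibrium Qd = Qs, so 550.5 - 0.75P = -99.5 + 0.25P; collecting terms, 650 = P and P* = 650.
Then Q* = 550.5 - 0.75(650) = 63.
After the shift, supply is Qs = -109.5 + 0.25P.
Re-solving, P = 660 gives P = 660 and Q = 55.5.
ΔQ = 55.5 - 63 = -7.5.

ΔQ = -7.5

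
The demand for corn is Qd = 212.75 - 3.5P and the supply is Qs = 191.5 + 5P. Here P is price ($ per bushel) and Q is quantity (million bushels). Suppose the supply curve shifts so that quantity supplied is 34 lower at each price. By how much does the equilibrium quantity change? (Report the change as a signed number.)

ΔQ = -14

Equating demand and supply, 212.75 - 3.5P = 191.5 + 5P gives 8.5P = 21.25, so P* = 2.5.
Substitute back: Q* = 212.75 - 3.5(2.5) = 204.
After the shift, supply is Qs = 157.5 + 5P.
The new intersection has 55.25 = 8.5P, i.e. P = 6.5, Q = 190.
ΔQ = 190 - 204 = -14.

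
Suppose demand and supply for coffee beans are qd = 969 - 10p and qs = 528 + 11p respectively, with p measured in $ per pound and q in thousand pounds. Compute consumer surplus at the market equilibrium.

Equating demand and supply, 969 - 10p = 528 + 11p gives 21p = 441, so p* = 21.
Then q* = 969 - 10(21) = 759.
Demand choke price (qd = 0): p = 969/10 = 96.9. Consumer surplus = ½ × (96.9 - 21) × 759 = 28804.05.

Consumer surplus = 28804.05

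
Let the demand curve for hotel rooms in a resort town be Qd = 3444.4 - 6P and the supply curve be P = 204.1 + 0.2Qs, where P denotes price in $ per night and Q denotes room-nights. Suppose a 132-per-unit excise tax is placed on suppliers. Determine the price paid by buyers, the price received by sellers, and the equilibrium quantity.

P_b = 465.9, P_s = 333.9, Q = 649

Rewriting in direct form: Qs = -1020.5 + 5P.
The tax drives a wedge P_b - P_s = 132. Substituting P_s = P_b - 132 into supply: Qs = -1680.5 + 5P_b.
Market clearing requires 3444.4 - 6P_b = -1680.5 + 5P_b; hence 5124.9 = 11P_b and P_b = 465.9.
So P_s = 333.9 and the quantity traded is Q = 3444.4 - 6(465.9) = 649.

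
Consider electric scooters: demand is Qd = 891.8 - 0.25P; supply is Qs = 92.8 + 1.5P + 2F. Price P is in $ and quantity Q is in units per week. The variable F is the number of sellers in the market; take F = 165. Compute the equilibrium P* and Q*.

P* = 268, Q* = 824.8

With F = 165, supply is Qs = 422.8 + 1.5P.
Set Qd = Qs: 891.8 - 0.25P = 422.8 + 1.5P, so 469 = 1.75P and P* = 268.
Substitute back: Q* = 891.8 - 0.25(268) = 824.8.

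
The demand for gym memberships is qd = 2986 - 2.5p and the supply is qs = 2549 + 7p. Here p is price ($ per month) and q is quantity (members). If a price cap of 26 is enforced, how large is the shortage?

At p = 26: qd = 2921 and qs = 2731.
Shortage = qd - qs = 2921 - 2731 = 190.

Shortage = 190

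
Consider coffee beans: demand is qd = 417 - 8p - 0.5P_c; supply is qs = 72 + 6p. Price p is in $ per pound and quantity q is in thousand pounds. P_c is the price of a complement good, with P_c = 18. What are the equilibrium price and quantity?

With P_c = 18, demand is qd = 408 - 8p.
Set qd = qs: 408 - 8p = 72 + 6p, so 336 = 14p and p* = 24.
Then q* = 408 - 8(24) = 216.

p* = 24, q* = 216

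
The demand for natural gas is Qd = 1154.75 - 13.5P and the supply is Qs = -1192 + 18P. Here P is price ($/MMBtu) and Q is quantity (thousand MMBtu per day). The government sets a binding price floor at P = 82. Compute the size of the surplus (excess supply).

At P = 82: Qd = 47.75 and Qs = 284.
Surplus = Qs - Qd = 284 - 47.75 = 236.25.

Surplus = 236.25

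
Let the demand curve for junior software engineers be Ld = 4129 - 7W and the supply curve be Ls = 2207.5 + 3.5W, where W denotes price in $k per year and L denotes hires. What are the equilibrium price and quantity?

Set Ld = Ls: 4129 - 7W = 2207.5 + 3.5W, so 1921.5 = 10.5W and W* = 183.
From the demand curve, L* = 4129 - 7(183) = 2848.

W* = 183, L* = 2848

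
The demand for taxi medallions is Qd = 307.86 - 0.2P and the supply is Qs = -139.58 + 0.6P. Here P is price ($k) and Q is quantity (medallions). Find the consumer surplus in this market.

Consumer surplus = 96040

At equilibrium Qd = Qs, so 307.86 - 0.2P = -139.58 + 0.6P; collecting terms, 447.44 = 0.8P and P* = 559.3.
Plugging P* into demand: Q* = 307.86 - 0.2(559.3) = 196.
Demand choke price (Qd = 0): P = 307.86/0.2 = 1539.3. Consumer surplus = ½ × (1539.3 - 559.3) × 196 = 96040.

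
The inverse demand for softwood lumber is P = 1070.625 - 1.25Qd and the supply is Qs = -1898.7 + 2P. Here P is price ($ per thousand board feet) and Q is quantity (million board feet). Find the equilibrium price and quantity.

Solving each curve for Q: Qd = 856.5 - 0.8P.
At equilibrium Qd = Qs, so 856.5 - 0.8P = -1898.7 + 2P; collecting terms, 2755.2 = 2.8P and P* = 984.
Plugging P* into demand: Q* = 856.5 - 0.8(984) = 69.3.

P* = 984, Q* = 69.3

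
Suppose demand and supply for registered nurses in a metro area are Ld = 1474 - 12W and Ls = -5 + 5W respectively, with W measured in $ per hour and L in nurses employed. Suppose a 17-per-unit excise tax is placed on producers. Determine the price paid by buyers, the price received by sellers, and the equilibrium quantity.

With a tax of 17 on producers, they supply based on the net price W_s = W_b - 17, so Ls = -90 + 5W_b.
Set Ld = Ls: 1474 - 12W_b = -90 + 5W_b, so 1564 = 17W_b and W_b = 92.
Then W_s = 92 - 17 = 75 and L = 1474 - 12(92) = 370.

W_b = 92, W_s = 75, L = 370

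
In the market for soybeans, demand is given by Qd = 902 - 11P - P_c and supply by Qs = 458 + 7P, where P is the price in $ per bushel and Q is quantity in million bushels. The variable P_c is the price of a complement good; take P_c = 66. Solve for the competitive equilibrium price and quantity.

P* = 21, Q* = 605

With P_c = 66, demand is Qd = 836 - 11P.
At equilibrium Qd = Qs, so 836 - 11P = 458 + 7P; collecting terms, 378 = 18P and P* = 21.
From the demand curve, Q* = 836 - 11(21) = 605.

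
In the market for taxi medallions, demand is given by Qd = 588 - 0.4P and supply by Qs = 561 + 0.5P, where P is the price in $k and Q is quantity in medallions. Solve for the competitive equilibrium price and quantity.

P* = 30, Q* = 576

At equilibrium Qd = Qs, so 588 - 0.4P = 561 + 0.5P; collecting terms, 27 = 0.9P and P* = 30.
Plugging P* into demand: Q* = 588 - 0.4(30) = 576.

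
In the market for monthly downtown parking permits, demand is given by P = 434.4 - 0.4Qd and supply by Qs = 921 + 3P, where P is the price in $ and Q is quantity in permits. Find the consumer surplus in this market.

Rewriting in direct form: Qd = 1086 - 2.5P.
Set Qd = Qs: 1086 - 2.5P = 921 + 3P, so 165 = 5.5P and P* = 30.
Plugging P* into demand: Q* = 1086 - 2.5(30) = 1011.
Demand choke price (Qd = 0): P = 1086/2.5 = 434.4. Consumer surplus = ½ × (434.4 - 30) × 1011 = 204424.2.

Consumer surplus = 204424.2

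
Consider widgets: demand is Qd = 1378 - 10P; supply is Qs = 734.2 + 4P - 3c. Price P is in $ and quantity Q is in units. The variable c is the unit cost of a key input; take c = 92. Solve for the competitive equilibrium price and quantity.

With c = 92, supply is Qs = 458.2 + 4P.
At equilibrium Qd = Qs, so 1378 - 10P = 458.2 + 4P; collecting terms, 919.8 = 14P and P* = 65.7.
Substitute back: Q* = 1378 - 10(65.7) = 721.

P* = 65.7, Q* = 721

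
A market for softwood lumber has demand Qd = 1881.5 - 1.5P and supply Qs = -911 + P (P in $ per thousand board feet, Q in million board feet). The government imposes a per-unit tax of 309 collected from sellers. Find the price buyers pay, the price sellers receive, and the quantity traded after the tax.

P_b = 1240.6, P_s = 931.6, Q = 20.6

The tax drives a wedge P_b - P_s = 309. Substituting P_s = P_b - 309 into supply: Qs = -1220 + P_b.
Market clearing requires 1881.5 - 1.5P_b = -1220 + P_b; hence 3101.5 = 2.5P_b and P_b = 1240.6.
Then P_s = 1240.6 - 309 = 931.6 and Q = 1881.5 - 1.5(1240.6) = 20.6.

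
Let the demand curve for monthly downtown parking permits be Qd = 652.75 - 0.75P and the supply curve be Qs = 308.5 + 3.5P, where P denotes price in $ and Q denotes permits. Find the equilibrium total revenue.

Total revenue = 47952

At equilibrium Qd = Qs, so 652.75 - 0.75P = 308.5 + 3.5P; collecting terms, 344.25 = 4.25P and P* = 81.
Substitute back: Q* = 652.75 - 0.75(81) = 592.
Total revenue = P* × Q* = 81 × 592 = 47952.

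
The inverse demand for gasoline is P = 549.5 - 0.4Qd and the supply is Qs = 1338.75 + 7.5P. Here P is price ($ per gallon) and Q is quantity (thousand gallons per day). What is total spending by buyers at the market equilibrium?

In direct form, Qd = 1373.75 - 2.5P.
At equilibrium Qd = Qs, so 1373.75 - 2.5P = 1338.75 + 7.5P; collecting terms, 35 = 10P and P* = 3.5.
Substitute back: Q* = 1373.75 - 2.5(3.5) = 1365.
Total spending by buyers = P* × Q* = 3.5 × 1365 = 4777.5.

Total spending by buyers = 4777.5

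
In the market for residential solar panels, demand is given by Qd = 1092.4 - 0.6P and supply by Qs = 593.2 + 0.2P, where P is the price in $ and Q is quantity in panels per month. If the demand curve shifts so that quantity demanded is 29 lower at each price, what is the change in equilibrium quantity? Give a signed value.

ΔQ = -7.25

Equating demand and supply, 1092.4 - 0.6P = 593.2 + 0.2P gives 0.8P = 499.2, so P* = 624.
From the demand curve, Q* = 1092.4 - 0.6(624) = 718.
After the shift, demand is Qd = 1063.4 - 0.6P.
Re-solving, 0.8P = 470.2 gives P = 587.75 and Q = 710.75.
ΔQ = 710.75 - 718 = -7.25.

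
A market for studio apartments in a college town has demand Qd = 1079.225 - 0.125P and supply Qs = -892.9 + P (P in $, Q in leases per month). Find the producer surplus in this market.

Producer surplus = 369886.005

At equilibrium Qd = Qs, so 1079.225 - 0.125P = -892.9 + P; collecting terms, 1972.125 = 1.125P and P* = 1753.
Plugging P* into demand: Q* = 1079.225 - 0.125(1753) = 860.1.
Supply choke price (Qs = 0): P = 892.9. Producer surplus = ½ × (1753 - 892.9) × 860.1 = 369886.005.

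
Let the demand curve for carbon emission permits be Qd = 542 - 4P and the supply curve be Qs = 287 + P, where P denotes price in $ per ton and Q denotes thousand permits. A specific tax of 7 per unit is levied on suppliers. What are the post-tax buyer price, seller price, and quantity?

The tax drives a wedge P_b - P_s = 7. Substituting P_s = P_b - 7 into supply: Qs = 280 + P_b.
Set Qd = Qs: 542 - 4P_b = 280 + P_b, so 262 = 5P_b and P_b = 52.4.
Then P_s = 52.4 - 7 = 45.4 and Q = 542 - 4(52.4) = 332.4.

P_b = 52.4, P_s = 45.4, Q = 332.4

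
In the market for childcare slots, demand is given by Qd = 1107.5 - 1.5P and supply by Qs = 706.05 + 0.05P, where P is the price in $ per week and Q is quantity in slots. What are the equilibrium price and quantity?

P* = 259, Q* = 719

The market clears where 1107.5 - 1.5P = 706.05 + 0.05P. Rearranging, 1.55P = 401.45, hence P* = 259.
From the demand curve, Q* = 1107.5 - 1.5(259) = 719.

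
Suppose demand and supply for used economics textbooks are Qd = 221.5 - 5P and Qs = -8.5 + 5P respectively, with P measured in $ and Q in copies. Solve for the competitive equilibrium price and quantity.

The market clears where 221.5 - 5P = -8.5 + 5P. Rearranging, 10P = 230, hence P* = 23.
Plugging P* into demand: Q* = 221.5 - 5(23) = 106.5.

P* = 23, Q* = 106.5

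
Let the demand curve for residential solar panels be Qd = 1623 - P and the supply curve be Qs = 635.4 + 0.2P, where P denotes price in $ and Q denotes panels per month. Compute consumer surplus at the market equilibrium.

Consumer surplus = 320000

Equating demand and supply, 1623 - P = 635.4 + 0.2P gives 1.2P = 987.6, so P* = 823.
Substitute back: Q* = 1623 - 823 = 800.
Demand choke price (Qd = 0): P = 1623. Consumer surplus = ½ × (1623 - 823) × 800 = 320000.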